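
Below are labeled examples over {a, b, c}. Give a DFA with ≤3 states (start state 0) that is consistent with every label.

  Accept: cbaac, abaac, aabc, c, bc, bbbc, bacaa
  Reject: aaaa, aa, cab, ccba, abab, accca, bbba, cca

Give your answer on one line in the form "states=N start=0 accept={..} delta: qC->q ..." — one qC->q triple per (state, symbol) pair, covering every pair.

Grow the machine one transition at a time. Run the examples from 0; the earliest place one falls off (shortest prefix, ties alphabetical) gets sent to the lowest-numbered state that keeps every Accept/Reject pair distinguishable — a pair clashes when both reach the same state with identical unread suffix — and to a fresh state only if none does.
a: 0a undefined. 0a->0: ok.
b: 0b undefined. 0b->0: ok.
c: 0c undefined. 0c->0: no, cbaac/aaaa meet in 0. Open state 1: 0c->1.
ca: 1a undefined. 1a->0: no, bacaa/aaaa meet in 0. 1a->1: ok.
cb: 1b undefined. 1b->0: ok.
cc: 1c undefined. 1c->0: no, cbaac/accca meet in 1. 1c->1: no, cbaac/accca meet in 1. Open state 2: 1c->2.
cca: 2a undefined. 2a->0: ok.
ccb: 2b undefined. 2b->0: ok.
accc: 2c undefined. 2c->0: ok.
All examples now run through 3 states with every (state, symbol) defined. Accept strings end in {1}, Reject strings end in {0}; accept={1}.

states=3 start=0 accept={1} delta: 0a->0 0b->0 0c->1 1a->1 1b->0 1c->2 2a->0 2b->0 2c->0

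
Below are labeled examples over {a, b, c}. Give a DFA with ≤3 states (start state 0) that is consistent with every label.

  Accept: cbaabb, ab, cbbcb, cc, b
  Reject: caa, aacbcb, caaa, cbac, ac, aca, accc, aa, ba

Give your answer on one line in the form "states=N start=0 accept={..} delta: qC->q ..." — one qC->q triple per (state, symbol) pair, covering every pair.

states=3 start=0 accept={1} delta: 0a->0 0b->1 0c->2 1a->0 1b->1 1c->0 2a->0 2b->0 2c->1

State merging on the prefix tree: take the shortest (then alphabetical) example prefix whose next move is undefined and point that move at state 0, else 1, else 2, ...; a target is out if some Accept/Reject pair would then sit in one state with the same input left (inseparable). If every existing state is out, open a new one.
a: 0a undefined. 0a->0: ok.
b: 0b undefined. 0b->0: no, ab/aa meet in 0. Open state 1: 0b->1.
c: 0c undefined. 0c->0: no, cc/caa meet in 0. 0c->1: no, ab/ac meet in 1. Open state 2: 0c->2.
ba: 1a undefined. 1a->0: ok.
ca: 2a undefined. 2a->0: ok.
cb: 2b undefined. 2b->0: ok.
cc: 2c undefined. 2c->0: no, cc/caa meet in 0. 2c->1: ok.
accc: 1c undefined. 1c->0: ok.
cbaabb: 1b undefined. 1b->0: no, cbaabb/caa meet in 0. 1b->1: ok.
All examples now run through 3 states with every (state, symbol) defined. Accept strings end in {1}, Reject strings end in {0,2}; accept={1}.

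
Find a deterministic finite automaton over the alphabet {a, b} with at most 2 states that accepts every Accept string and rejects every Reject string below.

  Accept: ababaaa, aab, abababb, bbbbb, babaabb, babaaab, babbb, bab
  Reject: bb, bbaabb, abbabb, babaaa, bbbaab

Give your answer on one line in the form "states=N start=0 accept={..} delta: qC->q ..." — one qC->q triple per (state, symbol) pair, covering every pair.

states=2 start=0 accept={1} delta: 0a->1 0b->1 1a->0 1b->0

Grow the machine one transition at a time. Run the examples from 0; the earliest place one falls off (shortest prefix, ties alphabetical) gets sent to the lowest-numbered state that keeps every Accept/Reject pair distinguishable — a pair clashes when both reach the same state with identical unread suffix — and to a fresh state only if none does.
a: 0a undefined. 0a->0: no, ababaaa/babaaa meet in 0 with "babaaa" left. Open state 1: 0a->1.
b: 0b undefined. 0b->0: no, aab/bbbaab meet in 1 with "ab" left. 0b->1: ok.
aa: 1a undefined. 1a->0: ok.
ab: 1b undefined. 1b->0: ok.
All examples now run through 2 states with every (state, symbol) defined. Accept strings end in {1}, Reject strings end in {0}; accept={1}.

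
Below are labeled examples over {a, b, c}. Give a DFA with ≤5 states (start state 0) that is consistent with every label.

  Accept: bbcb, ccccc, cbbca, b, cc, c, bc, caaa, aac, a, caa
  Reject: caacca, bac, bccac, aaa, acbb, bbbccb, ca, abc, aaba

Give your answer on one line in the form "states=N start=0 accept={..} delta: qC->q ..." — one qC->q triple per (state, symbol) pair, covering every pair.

states=5 start=0 accept={0,1,2,4} delta: 0a->1 0b->0 0c->2 1a->2 1b->1 1c->3 2a->3 2b->2 2c->4 3a->1 3b->3 3c->2 4a->1 4b->3 4c->0

Grow the machine one transition at a time. Run the examples from 0; the earliest place one falls off (shortest prefix, ties alphabetical) gets sent to the lowest-numbered state that keeps every Accept/Reject pair distinguishable — a pair clashes when both reach the same state with identical unread suffix — and to a fresh state only if none does.
a: 0a undefined. 0a->0: no, bc/abc meet in 0 with "bc" left. Open state 1: 0a->1.
b: 0b undefined. 0b->0: ok.
c: 0c undefined. 0c->0: no, bbcb/bbbccb meet in 0. 0c->1: no, cc/bac meet in 1 with "c" left. Open state 2: 0c->2.
aa: 1a undefined. 1a->0: no, a/aaa meet in 1. 1a->1: no, aac/bac meet in 1 with "c" left. 1a->2: ok.
ab: 1b undefined. 1b->0: no, c/abc meet in 2. 1b->1: ok.
ac: 1c undefined. 1c->0: no, b/bac meet in 0. 1c->1: no, a/bac meet in 1. 1c->2: no, c/bac meet in 2. Open state 3: 1c->3.
ca: 2a undefined. 2a->0: no, b/aaa meet in 0. 2a->1: no, caaa/aaa meet in 1. 2a->2: no, c/aaa meet in 2. 2a->3: ok.
cb: 2b undefined. 2b->0: no, cbbca/bac meet in 3. 2b->1: no, c/aaba meet in 2. 2b->2: ok.
cc: 2c undefined. 2c->0: no, b/bbbccb meet in 0. 2c->1: no, cc/bccac meet in 1. 2c->2: no, bbcb/bbbccb meet in 2. 2c->3: no, cc/bac meet in 3. Open state 4: 2c->4.
acb: 3b undefined. 3b->0: no, b/acbb meet in 0. 3b->1: no, a/acbb meet in 1. 3b->2: no, bbcb/acbb meet in 2. 3b->3: ok.
caa: 3a undefined. 3a->0: no, cbbca/caacca meet in 4 with "a" left. 3a->1: ok.
ccc: 4c undefined. 4c->0: ok.
bcca: 4a undefined. 4a->0: no, bbcb/bccac meet in 2. 4a->1: ok.
caacc: 3c undefined. 3c->0: no, cbbca/caacca meet in 1. 3c->1: no, bbcb/caacca meet in 2. 3c->2: ok.
bbbccb: 4b undefined. 4b->0: no, b/bbbccb meet in 0. 4b->1: no, cbbca/bbbccb meet in 1. 4b->2: no, bbcb/bbbccb meet in 2. 4b->3: ok.
All examples now run through 5 states with every (state, symbol) defined. Accept strings end in {0,1,2,4}, Reject strings end in {3}; accept={0,1,2,4}.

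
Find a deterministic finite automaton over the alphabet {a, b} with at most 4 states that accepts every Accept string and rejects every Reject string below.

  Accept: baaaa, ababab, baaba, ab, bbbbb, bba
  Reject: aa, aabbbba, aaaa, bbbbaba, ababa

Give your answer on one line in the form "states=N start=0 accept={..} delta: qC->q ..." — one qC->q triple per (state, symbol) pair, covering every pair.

states=4 start=0 accept={1} delta: 0a->0 0b->1 1a->2 1b->2 2a->1 2b->3 3a->0 3b->0

Grow the machine one transition at a time. Run the examples from 0; the earliest place one falls off (shortest prefix, ties alphabetical) gets sent to the lowest-numbered state that keeps every Accept/Reject pair distinguishable — a pair clashes when both reach the same state with identical unread suffix — and to a fresh state only if none does.
a: 0a undefined. 0a->0: ok.
b: 0b undefined. 0b->0: no, baaaa/aa meet in 0. Open state 1: 0b->1.
ba: 1a undefined. 1a->0: no, baaaa/aa meet in 0. 1a->1: no, baaba/ababa meet in 1 with "ba" left. Open state 2: 1a->2.
bb: 1b undefined. 1b->0: no, bba/aa meet in 0. 1b->1: no, bba/aabbbba meet in 2. 1b->2: ok.
baa: 2a undefined. 2a->0: no, baaaa/aa meet in 0. 2a->1: ok.
bbb: 2b undefined. 2b->0: no, bbbbb/aabbbba meet in 2. 2b->1: no, baaaa/aabbbba meet in 1. 2b->2: no, baaaa/aabbbba meet in 1. Open state 3: 2b->3.
bbbb: 3b undefined. 3b->0: ok.
ababa: 3a undefined. 3a->0: ok.
All examples now run through 4 states with every (state, symbol) defined. Accept strings end in {1}, Reject strings end in {0,2}; accept={1}.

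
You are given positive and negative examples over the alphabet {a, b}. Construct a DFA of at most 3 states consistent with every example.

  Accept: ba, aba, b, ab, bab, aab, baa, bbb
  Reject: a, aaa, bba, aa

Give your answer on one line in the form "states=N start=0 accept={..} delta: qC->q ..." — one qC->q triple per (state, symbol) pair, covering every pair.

Grow the machine one transition at a time. Run the examples from 0; the earliest place one falls off (shortest prefix, ties alphabetical) gets sent to the lowest-numbered state that keeps every Accept/Reject pair distinguishable — a pair clashes when both reach the same state with identical unread suffix — and to a fresh state only if none does.
a: 0a undefined. 0a->0: ok.
b: 0b undefined. 0b->0: no, ba/a meet in 0. Open state 1: 0b->1.
ba: 1a undefined. 1a->0: no, ba/a meet in 0. 1a->1: ok.
bb: 1b undefined. 1b->0: no, bab/a meet in 0. 1b->1: no, ba/bba meet in 1. Open state 2: 1b->2.
bba: 2a undefined. 2a->0: ok.
bbb: 2b undefined. 2b->0: no, bbb/a meet in 0. 2b->1: ok.
All examples now run through 3 states with every (state, symbol) defined. Accept strings end in {1,2}, Reject strings end in {0}; accept={1,2}.

states=3 start=0 accept={1,2} delta: 0a->0 0b->1 1a->1 1b->2 2a->0 2b->1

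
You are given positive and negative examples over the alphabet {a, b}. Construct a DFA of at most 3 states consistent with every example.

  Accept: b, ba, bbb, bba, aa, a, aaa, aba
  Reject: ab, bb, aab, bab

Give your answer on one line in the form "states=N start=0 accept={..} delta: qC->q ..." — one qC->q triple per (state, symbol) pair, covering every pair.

Fold the examples into a partial DFA from state 0: repeatedly fix the first undefined (state, symbol) met by the shortest-then-alphabetical prefix, trying targets in increasing order and rejecting any under which an Accept and a Reject string meet in one state with the same remainder; add a state when all current targets are rejected. Accepting states are where Accept strings end.
a: 0a undefined. 0a->0: no, b/ab meet in 0 with "b" left. Open state 1: 0a->1.
b: 0b undefined. 0b->0: no, b/bb meet in 0. 0b->1: ok.
aa: 1a undefined. 1a->0: no, b/aab meet in 1. 1a->1: ok.
ab: 1b undefined. 1b->0: ok.
All examples now run through 2 states with every (state, symbol) defined. Accept strings end in {1}, Reject strings end in {0}; accept={1}.

states=2 start=0 accept={1} delta: 0a->1 0b->1 1a->1 1b->0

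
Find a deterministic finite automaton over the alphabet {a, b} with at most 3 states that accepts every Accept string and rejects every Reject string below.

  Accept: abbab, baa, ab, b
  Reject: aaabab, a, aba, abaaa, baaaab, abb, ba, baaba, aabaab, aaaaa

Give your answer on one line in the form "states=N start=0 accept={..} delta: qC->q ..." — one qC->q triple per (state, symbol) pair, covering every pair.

Fold the examples into a partial DFA from state 0: repeatedly fix the first undefined (state, symbol) met by the shortest-then-alphabetical prefix, trying targets in increasing order and rejecting any under which an Accept and a Reject string meet in one state with the same remainder; add a state when all current targets are rejected. Accepting states are where Accept strings end.
a: 0a undefined. 0a->0: ok.
b: 0b undefined. 0b->0: no, abbab/aaabab meet in 0. Open state 1: 0b->1.
ba: 1a undefined. 1a->0: no, baa/a meet in 0. 1a->1: no, baa/aba meet in 1. Open state 2: 1a->2.
abb: 1b undefined. 1b->0: ok.
baa: 2a undefined. 2a->0: no, abbab/baaaab meet in 1. 2a->1: ok.
aaabab: 2b undefined. 2b->0: ok.
All examples now run through 3 states with every (state, symbol) defined. Accept strings end in {1}, Reject strings end in {0,2}; accept={1}.

states=3 start=0 accept={1} delta: 0a->0 0b->1 1a->2 1b->0 2a->1 2b->0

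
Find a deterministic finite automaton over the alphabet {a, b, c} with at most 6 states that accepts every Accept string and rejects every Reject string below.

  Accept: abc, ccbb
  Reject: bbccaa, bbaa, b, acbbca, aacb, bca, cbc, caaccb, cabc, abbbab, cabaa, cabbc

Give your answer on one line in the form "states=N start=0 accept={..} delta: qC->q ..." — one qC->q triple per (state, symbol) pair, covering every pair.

Fold the examples into a partial DFA from state 0: repeatedly fix the first undefined (state, symbol) met by the shortest-then-alphabetical prefix, trying targets in increasing order and rejecting any under which an Accept and a Reject string meet in one state with the same remainder; add a state when all current targets are rejected. Accepting states are where Accept strings end.
a: 0a undefined. 0a->0: ok.
b: 0b undefined. 0b->0: ok.
c: 0c undefined. 0c->0: no, abc/bbccaa meet in 0. Open state 1: 0c->1.
ca: 1a undefined. 1a->0: no, abc/cabc meet in 1. 1a->1: no, abc/bca meet in 1. Open state 2: 1a->2.
cb: 1b undefined. 1b->0: no, abc/cbc meet in 1. 1b->1: no, abc/aacb meet in 1. 1b->2: ok.
cc: 1c undefined. 1c->0: no, ccbb/bbccaa meet in 0. 1c->1: ok.
caa: 2a undefined. 2a->0: ok.
cab: 2b undefined. 2b->0: no, abc/cabc meet in 1. 2b->1: no, abc/cabc meet in 1. 2b->2: no, ccbb/aacb meet in 2. Open state 3: 2b->3.
cbc: 2c undefined. 2c->0: ok.
caba: 3a undefined. 3a->0: ok.
cabb: 3b undefined. 3b->0: no, abc/cabbc meet in 1. 3b->1: no, abc/cabbc meet in 1. 3b->2: ok.
cabc: 3c undefined. 3c->0: ok.
All examples now run through 4 states with every (state, symbol) defined. Accept strings end in {1,3}, Reject strings end in {0,2}; accept={1,3}.

states=4 start=0 accept={1,3} delta: 0a->0 0b->0 0c->1 1a->2 1b->2 1c->1 2a->0 2b->3 2c->0 3a->0 3b->2 3c->0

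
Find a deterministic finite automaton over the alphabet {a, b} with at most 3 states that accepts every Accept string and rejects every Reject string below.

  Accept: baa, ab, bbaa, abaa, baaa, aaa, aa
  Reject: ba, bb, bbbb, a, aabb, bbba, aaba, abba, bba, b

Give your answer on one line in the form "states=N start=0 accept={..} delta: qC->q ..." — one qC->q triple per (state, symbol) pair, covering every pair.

states=3 start=0 accept={2} delta: 0a->1 0b->0 1a->2 1b->2 2a->2 2b->0

Fold the examples into a partial DFA from state 0: repeatedly fix the first undefined (state, symbol) met by the shortest-then-alphabetical prefix, trying targets in increasing order and rejecting any under which an Accept and a Reject string meet in one state with the same remainder; add a state when all current targets are rejected. Accepting states are where Accept strings end.
a: 0a undefined. 0a->0: no, ab/b meet in 0 with "b" left. Open state 1: 0a->1.
b: 0b undefined. 0b->0: ok.
aa: 1a undefined. 1a->0: no, baa/bb meet in 0. 1a->1: no, baa/ba meet in 1. Open state 2: 1a->2.
ab: 1b undefined. 1b->0: no, ab/bb meet in 0. 1b->1: no, baa/abba meet in 2. 1b->2: ok.
aaa: 2a undefined. 2a->0: no, abaa/ba meet in 1. 2a->1: no, baaa/ba meet in 1. 2a->2: ok.
aab: 2b undefined. 2b->0: ok.
All examples now run through 3 states with every (state, symbol) defined. Accept strings end in {2}, Reject strings end in {0,1}; accept={2}.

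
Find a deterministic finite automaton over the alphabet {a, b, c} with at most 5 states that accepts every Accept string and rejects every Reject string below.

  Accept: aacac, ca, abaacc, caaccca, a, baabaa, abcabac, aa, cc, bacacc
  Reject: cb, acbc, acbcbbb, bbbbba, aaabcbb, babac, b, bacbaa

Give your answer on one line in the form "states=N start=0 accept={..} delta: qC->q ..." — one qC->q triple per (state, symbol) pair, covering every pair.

Grow the machine one transition at a time. Run the examples from 0; the earliest place one falls off (shortest prefix, ties alphabetical) gets sent to the lowest-numbered state that keeps every Accept/Reject pair distinguishable — a pair clashes when both reach the same state with identical unread suffix — and to a fresh state only if none does.
a: 0a undefined. 0a->0: ok.
b: 0b undefined. 0b->0: no, a/bbbbba meet in 0. Open state 1: 0b->1.
c: 0c undefined. 0c->0: ok.
ba: 1a undefined. 1a->0: no, aacac/babac meet in 0. 1a->1: ok.
bb: 1b undefined. 1b->0: no, aacac/babac meet in 0. 1b->1: no, baabaa/cb meet in 1. Open state 2: 1b->2.
abc: 1c undefined. 1c->0: no, aacac/acbc meet in 0. 1c->1: no, abaacc/cb meet in 1. 1c->2: ok.
bbb: 2b undefined. 2b->0: no, aacac/bacbaa meet in 0. 2b->1: ok.
abca: 2a undefined. 2a->0: no, aacac/babac meet in 0. 2a->1: no, baabaa/cb meet in 1. 2a->2: no, abaacc/babac meet in 2 with "c" left. Open state 3: 2a->3.
abcab: 3b undefined. 3b->0: ok.
babac: 3c undefined. 3c->0: no, aacac/babac meet in 0. 3c->1: no, bacacc/acbc meet in 2. 3c->2: ok.
abaacc: 2c undefined. 2c->0: ok.
baabaa: 3a undefined. 3a->0: ok.
All examples now run through 4 states with every (state, symbol) defined. Accept strings end in {0}, Reject strings end in {1,2}; accept={0}.

states=4 start=0 accept={0} delta: 0a->0 0b->1 0c->0 1a->1 1b->2 1c->2 2a->3 2b->1 2c->0 3a->0 3b->0 3c->2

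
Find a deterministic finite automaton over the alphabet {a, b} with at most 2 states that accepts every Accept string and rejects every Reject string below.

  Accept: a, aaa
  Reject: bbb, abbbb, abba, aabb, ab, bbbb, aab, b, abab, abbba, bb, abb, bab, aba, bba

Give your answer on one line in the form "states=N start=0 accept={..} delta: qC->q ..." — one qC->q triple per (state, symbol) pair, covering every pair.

State merging on the prefix tree: take the shortest (then alphabetical) example prefix whose next move is undefined and point that move at state 0, else 1, else 2, ...; a target is out if some Accept/Reject pair would then sit in one state with the same input left (inseparable). If every existing state is out, open a new one.
a: 0a undefined. 0a->0: ok.
b: 0b undefined. 0b->0: no, a/bbb meet in 0. Open state 1: 0b->1.
ba: 1a undefined. 1a->0: no, a/aba meet in 0. 1a->1: ok.
bb: 1b undefined. 1b->0: no, a/abbbb meet in 0. 1b->1: ok.
All examples now run through 2 states with every (state, symbol) defined. Accept strings end in {0}, Reject strings end in {1}; accept={0}.

states=2 start=0 accept={0} delta: 0a->0 0b->1 1a->1 1b->1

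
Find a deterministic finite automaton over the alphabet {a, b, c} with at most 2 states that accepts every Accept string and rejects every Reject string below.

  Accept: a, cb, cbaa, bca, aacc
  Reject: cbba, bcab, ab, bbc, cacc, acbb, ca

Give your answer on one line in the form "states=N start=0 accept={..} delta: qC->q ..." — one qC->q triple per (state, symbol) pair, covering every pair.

State merging on the prefix tree: take the shortest (then alphabetical) example prefix whose next move is undefined and point that move at state 0, else 1, else 2, ...; a target is out if some Accept/Reject pair would then sit in one state with the same input left (inseparable). If every existing state is out, open a new one.
a: 0a undefined. 0a->0: ok.
b: 0b undefined. 0b->0: no, a/ab meet in 0. Open state 1: 0b->1.
c: 0c undefined. 0c->0: no, a/cacc meet in 0. 0c->1: ok.
bb: 1b undefined. 1b->0: ok.
bc: 1c undefined. 1c->0: ok.
ca: 1a undefined. 1a->0: no, a/cbba meet in 0. 1a->1: ok.
All examples now run through 2 states with every (state, symbol) defined. Accept strings end in {0}, Reject strings end in {1}; accept={0}.

states=2 start=0 accept={0} delta: 0a->0 0b->1 0c->1 1a->1 1b->0 1c->0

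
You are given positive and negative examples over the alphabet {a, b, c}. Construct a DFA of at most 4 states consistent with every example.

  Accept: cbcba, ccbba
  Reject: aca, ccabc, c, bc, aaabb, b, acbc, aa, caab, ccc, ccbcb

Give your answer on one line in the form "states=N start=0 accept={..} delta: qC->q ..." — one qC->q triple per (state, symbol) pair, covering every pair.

Grow the machine one transition at a time. Run the examples from 0; the earliest place one falls off (shortest prefix, ties alphabetical) gets sent to the lowest-numbered state that keeps every Accept/Reject pair distinguishable — a pair clashes when both reach the same state with identical unread suffix — and to a fresh state only if none does.
a: 0a undefined. 0a->0: ok.
b: 0b undefined. 0b->0: ok.
c: 0c undefined. 0c->0: no, cbcba/aca meet in 0. Open state 1: 0c->1.
ca: 1a undefined. 1a->0: ok.
cb: 1b undefined. 1b->0: no, cbcba/aca meet in 0. 1b->1: ok.
cc: 1c undefined. 1c->0: no, cbcba/aca meet in 0. 1c->1: no, cbcba/aca meet in 0. Open state 2: 1c->2.
cca: 2a undefined. 2a->0: ok.
ccb: 2b undefined. 2b->0: no, cbcba/aca meet in 0. 2b->1: no, cbcba/aca meet in 0. 2b->2: no, cbcba/aca meet in 0. Open state 3: 2b->3.
ccc: 2c undefined. 2c->0: ok.
ccbb: 3b undefined. 3b->0: no, ccbba/aca meet in 0. 3b->1: no, ccbba/aca meet in 0. 3b->2: no, ccbba/aca meet in 0. 3b->3: ok.
ccbc: 3c undefined. 3c->0: ok.
cbcba: 3a undefined. 3a->0: no, cbcba/aca meet in 0. 3a->1: no, cbcba/ccabc meet in 1. 3a->2: no, cbcba/acbc meet in 2. 3a->3: ok.
All examples now run through 4 states with every (state, symbol) defined. Accept strings end in {3}, Reject strings end in {0,1,2}; accept={3}.

states=4 start=0 accept={3} delta: 0a->0 0b->0 0c->1 1a->0 1b->1 1c->2 2a->0 2b->3 2c->0 3a->3 3b->3 3c->0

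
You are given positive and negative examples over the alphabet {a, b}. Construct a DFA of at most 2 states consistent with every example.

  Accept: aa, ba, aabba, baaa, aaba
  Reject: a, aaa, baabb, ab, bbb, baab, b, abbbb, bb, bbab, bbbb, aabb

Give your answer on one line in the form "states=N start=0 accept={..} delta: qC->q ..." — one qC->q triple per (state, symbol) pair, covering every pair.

Grow the machine one transition at a time. Run the examples from 0; the earliest place one falls off (shortest prefix, ties alphabetical) gets sent to the lowest-numbered state that keeps every Accept/Reject pair distinguishable — a pair clashes when both reach the same state with identical unread suffix — and to a fresh state only if none does.
a: 0a undefined. 0a->0: no, aa/a meet in 0. Open state 1: 0a->1.
b: 0b undefined. 0b->0: no, ba/a meet in 1. 0b->1: ok.
aa: 1a undefined. 1a->0: ok.
ab: 1b undefined. 1b->0: no, aa/ab meet in 0. 1b->1: ok.
All examples now run through 2 states with every (state, symbol) defined. Accept strings end in {0}, Reject strings end in {1}; accept={0}.

states=2 start=0 accept={0} delta: 0a->1 0b->1 1a->0 1b->1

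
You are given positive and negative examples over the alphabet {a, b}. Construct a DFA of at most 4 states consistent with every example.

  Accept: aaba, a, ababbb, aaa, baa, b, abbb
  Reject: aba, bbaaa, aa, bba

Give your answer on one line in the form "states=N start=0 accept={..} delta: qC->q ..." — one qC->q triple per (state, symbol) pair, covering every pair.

states=3 start=0 accept={1} delta: 0a->1 0b->1 1a->2 1b->1 2a->1 2b->0

State merging on the prefix tree: take the shortest (then alphabetical) example prefix whose next move is undefined and point that move at state 0, else 1, else 2, ...; a target is out if some Accept/Reject pair would then sit in one state with the same input left (inseparable). If every existing state is out, open a new one.
a: 0a undefined. 0a->0: no, aaba/aba meet in 0 with "ba" left. Open state 1: 0a->1.
b: 0b undefined. 0b->0: no, a/bba meet in 1. 0b->1: ok.
aa: 1a undefined. 1a->0: no, aaba/aa meet in 0. 1a->1: no, aaba/aba meet in 1 with "ba" left. Open state 2: 1a->2.
ab: 1b undefined. 1b->0: no, a/aba meet in 1. 1b->1: ok.
aaa: 2a undefined. 2a->0: no, a/bbaaa meet in 1. 2a->1: ok.
aab: 2b undefined. 2b->0: ok.
All examples now run through 3 states with every (state, symbol) defined. Accept strings end in {1}, Reject strings end in {2}; accept={1}.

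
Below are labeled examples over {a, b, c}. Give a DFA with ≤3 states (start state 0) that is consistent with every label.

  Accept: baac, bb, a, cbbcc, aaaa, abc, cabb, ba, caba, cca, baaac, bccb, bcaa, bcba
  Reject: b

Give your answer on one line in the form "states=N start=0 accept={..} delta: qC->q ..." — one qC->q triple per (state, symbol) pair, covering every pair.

states=3 start=0 accept={0,2} delta: 0a->0 0b->1 0c->0 1a->0 1b->0 1c->2 2a->0 2b->0 2c->1

Grow the machine one transition at a time. Run the examples from 0; the earliest place one falls off (shortest prefix, ties alphabetical) gets sent to the lowest-numbered state that keeps every Accept/Reject pair distinguishable — a pair clashes when both reach the same state with identical unread suffix — and to a fresh state only if none does.
a: 0a undefined. 0a->0: ok.
b: 0b undefined. 0b->0: no, bb/b meet in 0. Open state 1: 0b->1.
c: 0c undefined. 0c->0: ok.
ba: 1a undefined. 1a->0: ok.
bb: 1b undefined. 1b->0: ok.
bc: 1c undefined. 1c->0: no, bccb/b meet in 1. 1c->1: no, abc/b meet in 1. Open state 2: 1c->2.
bca: 2a undefined. 2a->0: ok.
bcb: 2b undefined. 2b->0: ok.
bcc: 2c undefined. 2c->0: no, bccb/b meet in 1. 2c->1: ok.
All examples now run through 3 states with every (state, symbol) defined. Accept strings end in {0,2}, Reject strings end in {1}; accept={0,2}.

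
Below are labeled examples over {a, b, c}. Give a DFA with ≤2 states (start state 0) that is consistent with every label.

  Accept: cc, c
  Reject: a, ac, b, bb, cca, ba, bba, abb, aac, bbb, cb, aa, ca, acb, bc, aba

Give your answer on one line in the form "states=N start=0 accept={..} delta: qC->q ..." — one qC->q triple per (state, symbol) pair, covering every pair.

states=2 start=0 accept={0} delta: 0a->1 0b->1 0c->0 1a->1 1b->1 1c->1

Grow the machine one transition at a time. Run the examples from 0; the earliest place one falls off (shortest prefix, ties alphabetical) gets sent to the lowest-numbered state that keeps every Accept/Reject pair distinguishable — a pair clashes when both reach the same state with identical unread suffix — and to a fresh state only if none does.
a: 0a undefined. 0a->0: no, c/ac meet in 0 with "c" left. Open state 1: 0a->1.
b: 0b undefined. 0b->0: no, c/bc meet in 0 with "c" left. 0b->1: ok.
c: 0c undefined. 0c->0: ok.
aa: 1a undefined. 1a->0: no, cc/ba meet in 0. 1a->1: ok.
ab: 1b undefined. 1b->0: no, cc/bb meet in 0. 1b->1: ok.
ac: 1c undefined. 1c->0: no, cc/ac meet in 0. 1c->1: ok.
All examples now run through 2 states with every (state, symbol) defined. Accept strings end in {0}, Reject strings end in {1}; accept={0}.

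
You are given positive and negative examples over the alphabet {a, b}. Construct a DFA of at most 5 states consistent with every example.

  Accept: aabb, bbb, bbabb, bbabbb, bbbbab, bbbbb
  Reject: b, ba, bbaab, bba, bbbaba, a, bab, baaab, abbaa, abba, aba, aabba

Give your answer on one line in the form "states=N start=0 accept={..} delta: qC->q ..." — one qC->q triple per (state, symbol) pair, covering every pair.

states=5 start=0 accept={2,3} delta: 0a->0 0b->1 1a->0 1b->2 2a->0 2b->3 3a->0 3b->4 4a->1 4b->2

State merging on the prefix tree: take the shortest (then alphabetical) example prefix whose next move is undefined and point that move at state 0, else 1, else 2, ...; a target is out if some Accept/Reject pair would then sit in one state with the same input left (inseparable). If every existing state is out, open a new one.
a: 0a undefined. 0a->0: ok.
b: 0b undefined. 0b->0: no, aabb/b meet in 0. Open state 1: 0b->1.
ba: 1a undefined. 1a->0: ok.
bb: 1b undefined. 1b->0: no, aabb/ba meet in 0. 1b->1: no, aabb/b meet in 1. Open state 2: 1b->2.
bba: 2a undefined. 2a->0: ok.
bbb: 2b undefined. 2b->0: no, bbb/ba meet in 0. 2b->1: no, bbb/b meet in 1. 2b->2: no, bbbbab/b meet in 1. Open state 3: 2b->3.
bbba: 3a undefined. 3a->0: ok.
bbbb: 3b undefined. 3b->0: no, bbbbab/b meet in 1. 3b->1: no, bbbbab/b meet in 1. 3b->2: no, bbbbab/b meet in 1. 3b->3: no, bbbbab/b meet in 1. Open state 4: 3b->4.
bbbba: 4a undefined. 4a->0: no, bbbbab/b meet in 1. 4a->1: ok.
bbbbb: 4b undefined. 4b->0: no, bbbbb/ba meet in 0. 4b->1: no, bbbbb/b meet in 1. 4b->2: ok.
All examples now run through 5 states with every (state, symbol) defined. Accept strings end in {2,3}, Reject strings end in {0,1}; accept={2,3}.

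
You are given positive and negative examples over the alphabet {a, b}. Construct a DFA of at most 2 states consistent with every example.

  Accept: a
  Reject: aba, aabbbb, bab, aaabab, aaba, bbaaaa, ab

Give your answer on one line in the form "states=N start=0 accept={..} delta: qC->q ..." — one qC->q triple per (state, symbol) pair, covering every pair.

states=2 start=0 accept={0} delta: 0a->0 0b->1 1a->1 1b->1

Fold the examples into a partial DFA from state 0: repeatedly fix the first undefined (state, symbol) met by the shortest-then-alphabetical prefix, trying targets in increasing order and rejecting any under which an Accept and a Reject string meet in one state with the same remainder; add a state when all current targets are rejected. Accepting states are where Accept strings end.
a: 0a undefined. 0a->0: ok.
b: 0b undefined. 0b->0: no, a/aba meet in 0. Open state 1: 0b->1.
ba: 1a undefined. 1a->0: no, a/aba meet in 0. 1a->1: ok.
bb: 1b undefined. 1b->0: no, a/aabbbb meet in 0. 1b->1: ok.
All examples now run through 2 states with every (state, symbol) defined. Accept strings end in {0}, Reject strings end in {1}; accept={0}.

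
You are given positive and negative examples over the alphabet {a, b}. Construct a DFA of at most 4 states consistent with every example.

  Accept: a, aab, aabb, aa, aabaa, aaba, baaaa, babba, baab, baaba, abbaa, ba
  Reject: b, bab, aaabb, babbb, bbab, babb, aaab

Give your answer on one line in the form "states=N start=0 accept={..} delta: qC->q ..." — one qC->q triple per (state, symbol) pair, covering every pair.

states=4 start=0 accept={1,2,3} delta: 0a->1 0b->0 1a->2 1b->0 2a->0 2b->3 3a->1 3b->1

Grow the machine one transition at a time. Run the examples from 0; the earliest place one falls off (shortest prefix, ties alphabetical) gets sent to the lowest-numbered state that keeps every Accept/Reject pair distinguishable — a pair clashes when both reach the same state with identical unread suffix — and to a fresh state only if none does.
a: 0a undefined. 0a->0: no, aab/b meet in 0 with "b" left. Open state 1: 0a->1.
b: 0b undefined. 0b->0: ok.
aa: 1a undefined. 1a->0: no, aab/b meet in 0. 1a->1: no, aab/bab meet in 1 with "b" left. Open state 2: 1a->2.
ab: 1b undefined. 1b->0: ok.
aaa: 2a undefined. 2a->0: ok.
aab: 2b undefined. 2b->0: no, aab/b meet in 0. 2b->1: no, aabb/b meet in 0. 2b->2: no, aaba/b meet in 0. Open state 3: 2b->3.
aaba: 3a undefined. 3a->0: no, aaba/b meet in 0. 3a->1: ok.
aabb: 3b undefined. 3b->0: no, aabb/b meet in 0. 3b->1: ok.
All examples now run through 4 states with every (state, symbol) defined. Accept strings end in {1,2,3}, Reject strings end in {0}; accept={1,2,3}.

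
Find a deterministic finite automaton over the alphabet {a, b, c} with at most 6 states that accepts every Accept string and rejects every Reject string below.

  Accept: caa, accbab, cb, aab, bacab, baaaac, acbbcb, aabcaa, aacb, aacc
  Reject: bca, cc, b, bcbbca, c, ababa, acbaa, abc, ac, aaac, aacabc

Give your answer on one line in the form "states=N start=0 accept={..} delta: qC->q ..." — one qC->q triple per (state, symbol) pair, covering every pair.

states=5 start=0 accept={3,4} delta: 0a->1 0b->0 0c->1 1a->2 1b->3 1c->0 2a->3 2b->3 2c->4 3a->2 3b->0 3c->1 4a->0 4b->3 4c->3

Fold the examples into a partial DFA from state 0: repeatedly fix the first undefined (state, symbol) met by the shortest-then-alphabetical prefix, trying targets in increasing order and rejecting any under which an Accept and a Reject string meet in one state with the same remainder; add a state when all current targets are rejected. Accepting states are where Accept strings end.
a: 0a undefined. 0a->0: no, aab/b meet in 0 with "b" left. Open state 1: 0a->1.
b: 0b undefined. 0b->0: ok.
c: 0c undefined. 0c->0: no, cb/cc meet in 0. 0c->1: ok.
aa: 1a undefined. 1a->0: no, caa/c meet in 1. 1a->1: no, caa/bca meet in 1. Open state 2: 1a->2.
ab: 1b undefined. 1b->0: no, cb/b meet in 0. 1b->1: no, cb/c meet in 1. 1b->2: no, cb/bca meet in 2. Open state 3: 1b->3.
ac: 1c undefined. 1c->0: ok.
aaa: 2a undefined. 2a->0: no, caa/cc meet in 0. 2a->1: no, caa/c meet in 1. 2a->2: no, caa/bca meet in 2. 2a->3: ok.
aab: 2b undefined. 2b->0: no, aab/cc meet in 0. 2b->1: no, aab/c meet in 1. 2b->2: no, aab/bca meet in 2. 2b->3: ok.
aac: 2c undefined. 2c->0: no, aacb/cc meet in 0. 2c->1: no, aacc/cc meet in 0. 2c->2: no, aacc/bca meet in 2. 2c->3: no, aacc/abc meet in 3 with "c" left. Open state 4: 2c->4.
aba: 3a undefined. 3a->0: no, accbab/cc meet in 0. 3a->1: no, baaaac/cc meet in 0. 3a->2: ok.
abc: 3c undefined. 3c->0: no, aabcaa/bca meet in 2. 3c->1: ok.
aaca: 4a undefined. 4a->0: ok.
aacb: 4b undefined. 4b->0: no, aacb/cc meet in 0. 4b->1: no, aacb/c meet in 1. 4b->2: no, aacb/bca meet in 2. 4b->3: ok.
aacc: 4c undefined. 4c->0: no, aacc/cc meet in 0. 4c->1: no, aacc/c meet in 1. 4c->2: no, aacc/bca meet in 2. 4c->3: ok.
bcbb: 3b undefined. 3b->0: ok.
All examples now run through 5 states with every (state, symbol) defined. Accept strings end in {3,4}, Reject strings end in {0,1,2}; accept={3,4}.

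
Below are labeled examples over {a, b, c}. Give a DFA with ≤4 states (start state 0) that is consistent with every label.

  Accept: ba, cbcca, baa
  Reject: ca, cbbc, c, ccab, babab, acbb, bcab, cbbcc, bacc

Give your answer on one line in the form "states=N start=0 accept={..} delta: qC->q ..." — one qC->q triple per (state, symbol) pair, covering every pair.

Fold the examples into a partial DFA from state 0: repeatedly fix the first undefined (state, symbol) met by the shortest-then-alphabetical prefix, trying targets in increasing order and rejecting any under which an Accept and a Reject string meet in one state with the same remainder; add a state when all current targets are rejected. Accepting states are where Accept strings end.
a: 0a undefined. 0a->0: ok.
b: 0b undefined. 0b->0: no, ba/babab meet in 0. Open state 1: 0b->1.
c: 0c undefined. 0c->0: ok.
ba: 1a undefined. 1a->0: no, ba/ca meet in 0. 1a->1: no, ba/ccab meet in 1. Open state 2: 1a->2.
bc: 1c undefined. 1c->0: no, cbcca/ca meet in 0. 1c->1: ok.
baa: 2a undefined. 2a->0: no, baa/ca meet in 0. 2a->1: no, baa/ccab meet in 1. 2a->2: ok.
bab: 2b undefined. 2b->0: ok.
bac: 2c undefined. 2c->0: ok.
cbb: 1b undefined. 1b->0: ok.
All examples now run through 3 states with every (state, symbol) defined. Accept strings end in {2}, Reject strings end in {0,1}; accept={2}.

states=3 start=0 accept={2} delta: 0a->0 0b->1 0c->0 1a->2 1b->0 1c->1 2a->2 2b->0 2c->0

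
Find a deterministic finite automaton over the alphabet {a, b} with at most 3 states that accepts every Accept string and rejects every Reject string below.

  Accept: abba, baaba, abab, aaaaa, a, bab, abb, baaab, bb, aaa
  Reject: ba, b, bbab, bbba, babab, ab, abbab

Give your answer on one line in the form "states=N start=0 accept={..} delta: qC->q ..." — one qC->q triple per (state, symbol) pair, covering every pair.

Grow the machine one transition at a time. Run the examples from 0; the earliest place one falls off (shortest prefix, ties alphabetical) gets sent to the lowest-numbered state that keeps every Accept/Reject pair distinguishable — a pair clashes when both reach the same state with identical unread suffix — and to a fresh state only if none does.
a: 0a undefined. 0a->0: ok.
b: 0b undefined. 0b->0: no, abba/ba meet in 0. Open state 1: 0b->1.
ba: 1a undefined. 1a->0: no, baaba/ba meet in 0. 1a->1: ok.
bb: 1b undefined. 1b->0: ok.
All examples now run through 2 states with every (state, symbol) defined. Accept strings end in {0}, Reject strings end in {1}; accept={0}.

states=2 start=0 accept={0} delta: 0a->0 0b->1 1a->1 1b->0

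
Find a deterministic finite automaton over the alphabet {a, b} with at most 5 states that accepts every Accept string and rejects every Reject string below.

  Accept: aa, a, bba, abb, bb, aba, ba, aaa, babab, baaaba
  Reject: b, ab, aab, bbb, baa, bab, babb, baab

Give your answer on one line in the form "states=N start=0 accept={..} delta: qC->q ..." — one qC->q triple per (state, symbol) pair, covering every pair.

State merging on the prefix tree: take the shortest (then alphabetical) example prefix whose next move is undefined and point that move at state 0, else 1, else 2, ...; a target is out if some Accept/Reject pair would then sit in one state with the same input left (inseparable). If every existing state is out, open a new one.
a: 0a undefined. 0a->0: ok.
b: 0b undefined. 0b->0: no, aa/b meet in 0. Open state 1: 0b->1.
ba: 1a undefined. 1a->0: no, aa/baa meet in 0. 1a->1: no, abb/bab meet in 1 with "b" left. Open state 2: 1a->2.
bb: 1b undefined. 1b->0: ok.
baa: 2a undefined. 2a->0: no, aa/baa meet in 0. 2a->1: no, aa/baab meet in 0. 2a->2: no, aba/baa meet in 2. Open state 3: 2a->3.
bab: 2b undefined. 2b->0: no, aa/bab meet in 0. 2b->1: no, aa/babb meet in 0. 2b->2: no, aba/bab meet in 2. 2b->3: ok.
baaa: 3a undefined. 3a->0: no, babab/b meet in 1. 3a->1: ok.
baab: 3b undefined. 3b->0: no, aa/babb meet in 0. 3b->1: ok.
All examples now run through 4 states with every (state, symbol) defined. Accept strings end in {0,2}, Reject strings end in {1,3}; accept={0,2}.

states=4 start=0 accept={0,2} delta: 0a->0 0b->1 1a->2 1b->0 2a->3 2b->3 3a->1 3b->1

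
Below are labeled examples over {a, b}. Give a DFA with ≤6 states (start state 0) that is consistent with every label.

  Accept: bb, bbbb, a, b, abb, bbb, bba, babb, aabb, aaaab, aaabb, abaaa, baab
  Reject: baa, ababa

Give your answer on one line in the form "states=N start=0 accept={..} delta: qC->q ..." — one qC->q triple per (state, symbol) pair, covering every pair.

states=4 start=0 accept={0,1} delta: 0a->0 0b->1 1a->2 1b->0 2a->3 2b->1 3a->0 3b->0

Fold the examples into a partial DFA from state 0: repeatedly fix the first undefined (state, symbol) met by the shortest-then-alphabetical prefix, trying targets in increasing order and rejecting any under which an Accept and a Reject string meet in one state with the same remainder; add a state when all current targets are rejected. Accepting states are where Accept strings end.
a: 0a undefined. 0a->0: ok.
b: 0b undefined. 0b->0: no, bb/baa meet in 0. Open state 1: 0b->1.
ba: 1a undefined. 1a->0: no, a/baa meet in 0. 1a->1: no, b/baa meet in 1. Open state 2: 1a->2.
bb: 1b undefined. 1b->0: ok.
baa: 2a undefined. 2a->0: no, bb/baa meet in 0. 2a->1: no, b/baa meet in 1. 2a->2: no, abaaa/baa meet in 2. Open state 3: 2a->3.
bab: 2b undefined. 2b->0: no, bb/ababa meet in 0. 2b->1: ok.
baab: 3b undefined. 3b->0: ok.
abaaa: 3a undefined. 3a->0: ok.
All examples now run through 4 states with every (state, symbol) defined. Accept strings end in {0,1}, Reject strings end in {2,3}; accept={0,1}.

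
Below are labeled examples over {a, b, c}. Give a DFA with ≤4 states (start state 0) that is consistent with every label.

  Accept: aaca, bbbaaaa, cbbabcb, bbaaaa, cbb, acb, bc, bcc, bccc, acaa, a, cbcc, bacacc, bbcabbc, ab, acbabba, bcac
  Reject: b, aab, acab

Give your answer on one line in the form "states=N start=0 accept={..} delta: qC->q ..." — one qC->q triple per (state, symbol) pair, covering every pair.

states=3 start=0 accept={1,2} delta: 0a->1 0b->0 0c->1 1a->2 1b->1 1c->1 2a->1 2b->0 2c->1

State merging on the prefix tree: take the shortest (then alphabetical) example prefix whose next move is undefined and point that move at state 0, else 1, else 2, ...; a target is out if some Accept/Reject pair would then sit in one state with the same input left (inseparable). If every existing state is out, open a new one.
a: 0a undefined. 0a->0: no, ab/b meet in 0 with "b" left. Open state 1: 0a->1.
b: 0b undefined. 0b->0: ok.
c: 0c undefined. 0c->0: no, cbb/b meet in 0. 0c->1: ok.
aa: 1a undefined. 1a->0: no, aaca/b meet in 0. 1a->1: no, ab/aab meet in 1 with "b" left. Open state 2: 1a->2.
ab: 1b undefined. 1b->0: no, cbbabcb/b meet in 0. 1b->1: ok.
ac: 1c undefined. 1c->0: no, cbb/acab meet in 1. 1c->1: ok.
aab: 2b undefined. 2b->0: ok.
aac: 2c undefined. 2c->0: no, bcac/b meet in 0. 2c->1: ok.
acaa: 2a undefined. 2a->0: no, acaa/b meet in 0. 2a->1: ok.
All examples now run through 3 states with every (state, symbol) defined. Accept strings end in {1,2}, Reject strings end in {0}; accept={1,2}.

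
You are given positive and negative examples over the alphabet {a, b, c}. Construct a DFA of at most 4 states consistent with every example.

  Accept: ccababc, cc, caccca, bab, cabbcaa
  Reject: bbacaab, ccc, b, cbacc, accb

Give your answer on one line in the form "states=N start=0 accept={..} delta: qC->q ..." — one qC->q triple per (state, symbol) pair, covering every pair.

Grow the machine one transition at a time. Run the examples from 0; the earliest place one falls off (shortest prefix, ties alphabetical) gets sent to the lowest-numbered state that keeps every Accept/Reject pair distinguishable — a pair clashes when both reach the same state with identical unread suffix — and to a fresh state only if none does.
a: 0a undefined. 0a->0: ok.
b: 0b undefined. 0b->0: no, bab/b meet in 0. Open state 1: 0b->1.
c: 0c undefined. 0c->0: no, cc/ccc meet in 0. 0c->1: ok.
ba: 1a undefined. 1a->0: no, bab/b meet in 1. 1a->1: ok.
bb: 1b undefined. 1b->0: no, cc/cbacc meet in 1 with "c" left. 1b->1: no, bab/b meet in 1. Open state 2: 1b->2.
cc: 1c undefined. 1c->0: ok.
bba: 2a undefined. 2a->0: no, cc/cbacc meet in 0. 2a->1: ok.
cabb: 2b undefined. 2b->0: no, cabbcaa/bbacaab meet in 1. 2b->1: ok.
ccababc: 2c undefined. 2c->0: ok.
All examples now run through 3 states with every (state, symbol) defined. Accept strings end in {0,2}, Reject strings end in {1}; accept={0,2}.

states=3 start=0 accept={0,2} delta: 0a->0 0b->1 0c->1 1a->1 1b->2 1c->0 2a->1 2b->1 2c->0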